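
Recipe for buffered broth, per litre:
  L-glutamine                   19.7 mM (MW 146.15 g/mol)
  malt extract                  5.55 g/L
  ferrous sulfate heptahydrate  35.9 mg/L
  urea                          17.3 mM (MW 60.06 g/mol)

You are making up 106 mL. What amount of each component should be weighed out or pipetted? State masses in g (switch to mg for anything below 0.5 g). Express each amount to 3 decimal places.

L-glutamine 305.190 mg; malt extract 0.588 g; ferrous sulfate heptahydrate 3.805 mg; urea 110.138 mg

Target volume = 106 mL = 0.106 L.
L-glutamine: 19.7 mmol/L × 146.15 mg/mmol × 0.106 L = 305.190 mg
malt extract: 5.55 g/L × 0.106 L = 0.588 g
ferrous sulfate heptahydrate: 35.9 mg/L × 0.106 L = 3.805 mg
urea: 17.3 mmol/L × 60.06 mg/mmol × 0.106 L = 110.138 mg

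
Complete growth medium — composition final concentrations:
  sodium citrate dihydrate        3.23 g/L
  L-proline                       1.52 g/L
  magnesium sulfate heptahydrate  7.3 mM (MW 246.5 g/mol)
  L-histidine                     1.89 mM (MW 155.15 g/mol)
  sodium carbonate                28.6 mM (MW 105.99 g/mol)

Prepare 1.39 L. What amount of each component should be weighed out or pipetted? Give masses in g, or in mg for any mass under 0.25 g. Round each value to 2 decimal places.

Scale factor relative to 1 L: 1.39.
sodium citrate dihydrate: 3.23 g/L × 1.39 L = 4.49 g
L-proline: 1.52 g/L × 1.39 L = 2.11 g
magnesium sulfate heptahydrate: 7.3 mmol/L × 246.5 g/mol × 1.39 L ÷ 1000 = 2.50 g
L-histidine: 1.89 mmol/L × 155.15 g/mol × 1.39 L ÷ 1000 = 0.41 g
sodium carbonate: 28.6 mmol/L × 105.99 g/mol × 1.39 L ÷ 1000 = 4.21 g

sodium citrate dihydrate 4.49 g; L-proline 2.11 g; magnesium sulfate heptahydrate 2.50 g; L-histidine 0.41 g; sodium carbonate 4.21 g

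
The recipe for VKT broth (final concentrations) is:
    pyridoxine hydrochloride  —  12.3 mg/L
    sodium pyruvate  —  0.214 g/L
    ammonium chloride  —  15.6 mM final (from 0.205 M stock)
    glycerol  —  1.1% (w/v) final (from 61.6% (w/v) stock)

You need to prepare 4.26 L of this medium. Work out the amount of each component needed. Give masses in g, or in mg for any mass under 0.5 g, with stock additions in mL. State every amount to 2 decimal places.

Scale factor relative to 1 L: 4.26.
pyridoxine hydrochloride: 12.3 mg/L × 4.26 L = 52.40 mg
sodium pyruvate: 0.214 g/L × 4.26 L = 0.91 g
ammonium chloride: C1V1 = C2V2 → 15.6 mM × 4260 mL ÷ 205 mM = 324.18 mL
glycerol: C1V1 = C2V2 → 1.1% ÷ 61.6% × 4260 mL = 76.07 mL

pyridoxine hydrochloride 52.40 mg; sodium pyruvate 0.91 g; ammonium chloride 324.18 mL; glycerol 76.07 mL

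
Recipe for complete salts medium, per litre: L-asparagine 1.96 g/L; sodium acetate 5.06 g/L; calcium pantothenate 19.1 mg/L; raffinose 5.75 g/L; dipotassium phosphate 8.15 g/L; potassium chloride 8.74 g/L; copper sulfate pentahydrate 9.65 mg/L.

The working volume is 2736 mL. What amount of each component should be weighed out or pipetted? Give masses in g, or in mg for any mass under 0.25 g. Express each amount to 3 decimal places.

Working volume: 2736 mL = 2.736 L.
L-asparagine: 1.96 g/L × 2.736 L = 5.363 g
sodium acetate: 5.06 g/L × 2.736 L = 13.844 g
calcium pantothenate: 19.1 mg/L × 2.736 L = 52.258 mg
raffinose: 5.75 g/L × 2.736 L = 15.732 g
dipotassium phosphate: 8.15 g/L × 2.736 L = 22.298 g
potassium chloride: 8.74 g/L × 2.736 L = 23.913 g
copper sulfate pentahydrate: 9.65 mg/L × 2.736 L = 26.402 mg

L-asparagine 5.363 g; sodium acetate 13.844 g; calcium pantothenate 52.258 mg; raffinose 15.732 g; dipotassium phosphate 22.298 g; potassium chloride 23.913 g; copper sulfate pentahydrate 26.402 mg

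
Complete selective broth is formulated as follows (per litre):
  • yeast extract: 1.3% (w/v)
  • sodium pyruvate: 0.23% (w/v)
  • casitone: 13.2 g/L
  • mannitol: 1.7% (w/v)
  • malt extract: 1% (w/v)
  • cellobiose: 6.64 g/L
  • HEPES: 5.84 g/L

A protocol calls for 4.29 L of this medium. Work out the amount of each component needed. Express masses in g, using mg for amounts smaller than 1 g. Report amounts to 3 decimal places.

Scale factor relative to 1 L: 4.29.
yeast extract: 1.3 g per 100 mL × 4290 mL ÷ 100 = 55.770 g
sodium pyruvate: 0.23% w/v = 2.3 g/L → 2.3 × 4.29 L = 9.867 g
casitone: 13.2 g/L × 4.29 L = 56.628 g
mannitol: 1.7 g per 100 mL × 4290 mL ÷ 100 = 72.930 g
malt extract: 1 g per 100 mL × 4290 mL ÷ 100 = 42.900 g
cellobiose: 6.64 g/L × 4.29 L = 28.486 g
HEPES: 5.84 g/L × 4.29 L = 25.054 g

yeast extract 55.770 g; sodium pyruvate 9.867 g; casitone 56.628 g; mannitol 72.930 g; malt extract 42.900 g; cellobiose 28.486 g; HEPES 25.054 g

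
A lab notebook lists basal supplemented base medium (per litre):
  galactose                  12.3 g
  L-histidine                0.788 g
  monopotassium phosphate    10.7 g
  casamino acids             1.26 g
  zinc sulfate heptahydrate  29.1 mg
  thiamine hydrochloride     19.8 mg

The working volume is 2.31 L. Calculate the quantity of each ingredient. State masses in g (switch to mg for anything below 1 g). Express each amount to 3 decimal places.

galactose 28.413 g; L-histidine 1.820 g; monopotassium phosphate 24.717 g; casamino acids 2.911 g; zinc sulfate heptahydrate 67.221 mg; thiamine hydrochloride 45.738 mg

Ratio of target to recipe volume: 2310 / 1000 = 2.31.
galactose: 12.3 g × (2310 mL / 1000 mL) = 28.413 g
L-histidine: 0.788 g × (2310 mL / 1000 mL) = 1.820 g
monopotassium phosphate: 10.7 g × (2310 mL / 1000 mL) = 24.717 g
casamino acids: 1.26 g × (2310 mL / 1000 mL) = 2.911 g
zinc sulfate heptahydrate: 29.1 mg × (2310 mL / 1000 mL) = 67.221 mg
thiamine hydrochloride: 19.8 mg × (2310 mL / 1000 mL) = 45.738 mg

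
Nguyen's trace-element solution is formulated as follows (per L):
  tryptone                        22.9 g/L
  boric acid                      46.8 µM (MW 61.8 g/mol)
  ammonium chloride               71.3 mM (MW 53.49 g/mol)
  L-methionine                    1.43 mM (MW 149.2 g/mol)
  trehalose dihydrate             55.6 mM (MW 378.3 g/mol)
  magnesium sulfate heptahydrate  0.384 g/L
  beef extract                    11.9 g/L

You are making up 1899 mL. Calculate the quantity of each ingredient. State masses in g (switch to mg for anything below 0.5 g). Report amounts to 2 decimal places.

Working volume: 1899 mL = 1.899 L.
tryptone: 22.9 g/L × 1.899 L = 43.49 g
boric acid: 46.8 µmol/L × 61.8 g/mol × 1.899 L ÷ 1000 = 5.49 mg
ammonium chloride: 71.3 mmol/L × 53.49 g/mol × 1.899 L ÷ 1000 = 7.24 g
L-methionine: 1.43 mmol/L × 149.2 mg/mmol × 1.899 L = 405.16 mg
trehalose dihydrate: 55.6 mmol/L × 378.3 g/mol × 1.899 L ÷ 1000 = 39.94 g
magnesium sulfate heptahydrate: 0.384 g/L × 1.899 L = 0.73 g
beef extract: 11.9 g/L × 1.899 L = 22.60 g

tryptone 43.49 g; boric acid 5.49 mg; ammonium chloride 7.24 g; L-methionine 405.16 mg; trehalose dihydrate 39.94 g; magnesium sulfate heptahydrate 0.73 g; beef extract 22.60 g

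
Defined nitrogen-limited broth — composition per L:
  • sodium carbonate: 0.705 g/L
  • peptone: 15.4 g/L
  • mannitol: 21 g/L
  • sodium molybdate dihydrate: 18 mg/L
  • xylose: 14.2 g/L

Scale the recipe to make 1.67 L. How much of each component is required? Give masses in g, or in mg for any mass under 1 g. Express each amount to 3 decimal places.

sodium carbonate 1.177 g; peptone 25.718 g; mannitol 35.070 g; sodium molybdate dihydrate 30.060 mg; xylose 23.714 g

Scale factor relative to 1 L: 1.67.
sodium carbonate: 0.705 g/L × 1.67 L = 1.177 g
peptone: 15.4 g/L × 1.67 L = 25.718 g
mannitol: 21 g/L × 1.67 L = 35.070 g
sodium molybdate dihydrate: 18 mg/L × 1.67 L = 30.060 mg
xylose: 14.2 g/L × 1.67 L = 23.714 g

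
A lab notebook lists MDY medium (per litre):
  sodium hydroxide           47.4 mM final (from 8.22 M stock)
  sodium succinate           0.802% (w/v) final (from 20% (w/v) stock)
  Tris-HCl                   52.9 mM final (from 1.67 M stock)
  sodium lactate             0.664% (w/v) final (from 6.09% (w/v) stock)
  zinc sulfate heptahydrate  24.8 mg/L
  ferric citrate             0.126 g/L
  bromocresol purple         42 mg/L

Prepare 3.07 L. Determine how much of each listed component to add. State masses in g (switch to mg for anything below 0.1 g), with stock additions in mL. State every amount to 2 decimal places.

Scale factor relative to 1 L: 3.07.
sodium hydroxide: C1V1 = C2V2 → 47.4 mM × 3070 mL ÷ 8220 mM = 17.70 mL
sodium succinate: dilute stock: 0.802% ÷ 20% × 3070 mL = 123.11 mL
Tris-HCl: C1V1 = C2V2 → 52.9 mM × 3070 mL ÷ 1670 mM = 97.25 mL
sodium lactate: V = C2·V2/C1 = 0.664% ÷ 6.09% × 3070 mL = 334.73 mL
zinc sulfate heptahydrate: 24.8 mg/L × 3.07 L = 76.14 mg
ferric citrate: 0.126 g/L × 3.07 L = 0.39 g
bromocresol purple: 42 mg/L × 3.07 L = 128.94 mg = 0.13 g

sodium hydroxide 17.70 mL; sodium succinate 123.11 mL; Tris-HCl 97.25 mL; sodium lactate 334.73 mL; zinc sulfate heptahydrate 76.14 mg; ferric citrate 0.39 g; bromocresol purple 0.13 g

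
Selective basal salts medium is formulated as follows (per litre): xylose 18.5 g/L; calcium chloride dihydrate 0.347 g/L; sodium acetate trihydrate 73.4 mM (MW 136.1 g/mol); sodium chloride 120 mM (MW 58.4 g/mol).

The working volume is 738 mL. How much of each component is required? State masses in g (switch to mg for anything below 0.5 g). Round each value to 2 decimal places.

Target volume = 738 mL = 0.738 L.
xylose: 18.5 g/L × 0.738 L = 13.65 g
calcium chloride dihydrate: 0.347 g/L × 0.738 L = 0.256086 g = 256.09 mg
sodium acetate trihydrate: 73.4 mmol/L × 136.1 g/mol × 0.738 L ÷ 1000 = 7.37 g
sodium chloride: 120 mmol/L × 58.4 g/mol × 0.738 L ÷ 1000 = 5.17 g

xylose 13.65 g; calcium chloride dihydrate 256.09 mg; sodium acetate trihydrate 7.37 g; sodium chloride 5.17 g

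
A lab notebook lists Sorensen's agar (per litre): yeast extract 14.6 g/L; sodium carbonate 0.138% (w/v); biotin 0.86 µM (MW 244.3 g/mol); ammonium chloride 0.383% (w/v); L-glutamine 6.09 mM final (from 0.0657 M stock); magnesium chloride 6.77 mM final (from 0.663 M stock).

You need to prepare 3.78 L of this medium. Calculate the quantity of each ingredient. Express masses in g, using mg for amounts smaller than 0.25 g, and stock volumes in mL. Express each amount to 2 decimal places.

yeast extract 55.19 g; sodium carbonate 5.22 g; biotin 0.79 mg; ammonium chloride 14.48 g; L-glutamine 350.38 mL; magnesium chloride 38.60 mL

Scale factor relative to 1 L: 3.78.
yeast extract: 14.6 g/L × 3.78 L = 55.19 g
sodium carbonate: 0.138 g per 100 mL × 3780 mL ÷ 100 = 5.22 g
biotin: 0.86 µmol/L × 244.3 g/mol × 3.78 L ÷ 1000 = 0.79 mg
ammonium chloride: 0.383% w/v = 3.83 g/L → 3.83 × 3.78 L = 14.48 g
L-glutamine: C1V1 = C2V2 → 6.09 mM × 3780 mL ÷ 65.7 mM = 350.38 mL
magnesium chloride: dilute stock: 6.77 mM × 3780 mL ÷ 663 mM = 38.60 mL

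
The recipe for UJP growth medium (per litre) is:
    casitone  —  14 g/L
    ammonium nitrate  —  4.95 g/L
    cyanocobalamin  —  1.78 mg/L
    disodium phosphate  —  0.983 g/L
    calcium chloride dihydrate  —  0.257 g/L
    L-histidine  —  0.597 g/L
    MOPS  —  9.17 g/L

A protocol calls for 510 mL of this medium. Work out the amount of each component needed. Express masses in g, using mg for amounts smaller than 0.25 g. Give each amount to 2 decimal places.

Target volume = 510 mL = 0.51 L.
casitone: 14 g/L × 0.51 L = 7.14 g
ammonium nitrate: 4.95 g/L × 0.51 L = 2.52 g
cyanocobalamin: 1.78 mg/L × 0.51 L = 0.91 mg
disodium phosphate: 0.983 g/L × 0.51 L = 0.50 g
calcium chloride dihydrate: 0.257 g/L × 0.51 L = 0.13107 g = 131.07 mg
L-histidine: 0.597 g/L × 0.51 L = 0.30 g
MOPS: 9.17 g/L × 0.51 L = 4.68 g

casitone 7.14 g; ammonium nitrate 2.52 g; cyanocobalamin 0.91 mg; disodium phosphate 0.50 g; calcium chloride dihydrate 131.07 mg; L-histidine 0.30 g; MOPS 4.68 g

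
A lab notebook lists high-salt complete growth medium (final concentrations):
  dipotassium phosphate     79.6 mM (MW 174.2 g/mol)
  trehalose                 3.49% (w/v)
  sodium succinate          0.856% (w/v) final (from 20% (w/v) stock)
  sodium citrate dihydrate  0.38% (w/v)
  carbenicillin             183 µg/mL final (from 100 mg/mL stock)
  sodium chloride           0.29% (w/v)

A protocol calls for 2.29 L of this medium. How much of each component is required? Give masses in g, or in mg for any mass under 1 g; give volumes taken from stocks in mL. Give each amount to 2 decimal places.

dipotassium phosphate 31.75 g; trehalose 79.92 g; sodium succinate 98.01 mL; sodium citrate dihydrate 8.70 g; carbenicillin 4.19 mL; sodium chloride 6.64 g

Working volume: 2.29 L.
dipotassium phosphate: 79.6 mmol/L × 174.2 g/mol × 2.29 L ÷ 1000 = 31.75 g
trehalose: 3.49 g per 100 mL × 2290 mL ÷ 100 = 79.92 g
sodium succinate: V = C2·V2/C1 = 0.856% ÷ 20% × 2290 mL = 98.01 mL
sodium citrate dihydrate: 0.38% w/v = 3.8 g/L → 3.8 × 2.29 L = 8.70 g
carbenicillin: C1V1 = C2V2 → 183 µg/mL × 2290 mL ÷ 100000 µg/mL = 4.19 mL
sodium chloride: 0.29 g per 100 mL × 2290 mL ÷ 100 = 6.64 g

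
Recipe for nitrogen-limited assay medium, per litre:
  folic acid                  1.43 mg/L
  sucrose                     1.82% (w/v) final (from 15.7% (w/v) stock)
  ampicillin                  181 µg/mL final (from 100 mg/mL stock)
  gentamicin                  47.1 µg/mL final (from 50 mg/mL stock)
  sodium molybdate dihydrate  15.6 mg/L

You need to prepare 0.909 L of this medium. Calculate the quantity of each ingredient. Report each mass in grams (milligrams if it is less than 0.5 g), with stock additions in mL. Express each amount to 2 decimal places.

folic acid 1.30 mg; sucrose 105.37 mL; ampicillin 1.65 mL; gentamicin 0.86 mL; sodium molybdate dihydrate 14.18 mg

Scale factor relative to 1 L: 0.909.
folic acid: 1.43 mg/L × 0.909 L = 1.30 mg
sucrose: V = C2·V2/C1 = 1.82% ÷ 15.7% × 909 mL = 105.37 mL
ampicillin: dilute stock: 181 µg/mL × 909 mL ÷ 100000 µg/mL = 1.65 mL
gentamicin: V = C2·V2/C1 = 47.1 µg/mL × 909 mL ÷ 50000 µg/mL = 0.86 mL
sodium molybdate dihydrate: 15.6 mg/L × 0.909 L = 14.18 mg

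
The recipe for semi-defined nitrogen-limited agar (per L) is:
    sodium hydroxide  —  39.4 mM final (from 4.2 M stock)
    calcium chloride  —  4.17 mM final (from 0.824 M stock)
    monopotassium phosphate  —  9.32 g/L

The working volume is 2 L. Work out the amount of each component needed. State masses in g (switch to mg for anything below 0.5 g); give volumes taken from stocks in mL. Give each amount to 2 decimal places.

Scale factor relative to 1 L: 2.
sodium hydroxide: C1V1 = C2V2 → 39.4 mM × 2000 mL ÷ 4200 mM = 18.76 mL
calcium chloride: C1V1 = C2V2 → 4.17 mM × 2000 mL ÷ 824 mM = 10.12 mL
monopotassium phosphate: 9.32 g/L × 2 L = 18.64 g

sodium hydroxide 18.76 mL; calcium chloride 10.12 mL; monopotassium phosphate 18.64 g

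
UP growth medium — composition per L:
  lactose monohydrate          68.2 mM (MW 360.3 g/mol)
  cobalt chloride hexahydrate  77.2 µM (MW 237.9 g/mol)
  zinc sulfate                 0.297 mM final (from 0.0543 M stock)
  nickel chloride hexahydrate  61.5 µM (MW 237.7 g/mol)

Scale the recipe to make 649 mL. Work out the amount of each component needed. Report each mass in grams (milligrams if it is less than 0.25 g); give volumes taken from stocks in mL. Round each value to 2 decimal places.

Working volume: 649 mL = 0.649 L.
lactose monohydrate: 68.2 mmol/L × 360.3 g/mol × 0.649 L ÷ 1000 = 15.95 g
cobalt chloride hexahydrate: 77.2 µmol/L × 237.9 g/mol × 0.649 L ÷ 1000 = 11.92 mg
zinc sulfate: C1V1 = C2V2 → 0.297 mM × 649 mL ÷ 54.3 mM = 3.55 mL
nickel chloride hexahydrate: 61.5 µmol/L × 237.7 g/mol × 0.649 L ÷ 1000 = 9.49 mg

lactose monohydrate 15.95 g; cobalt chloride hexahydrate 11.92 mg; zinc sulfate 3.55 mL; nickel chloride hexahydrate 9.49 mg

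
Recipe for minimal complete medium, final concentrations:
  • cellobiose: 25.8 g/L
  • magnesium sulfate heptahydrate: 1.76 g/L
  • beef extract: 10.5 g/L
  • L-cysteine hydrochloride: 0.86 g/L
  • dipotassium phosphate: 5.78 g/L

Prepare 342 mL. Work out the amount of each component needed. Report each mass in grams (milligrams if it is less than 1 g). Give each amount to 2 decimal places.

cellobiose 8.82 g; magnesium sulfate heptahydrate 601.92 mg; beef extract 3.59 g; L-cysteine hydrochloride 294.12 mg; dipotassium phosphate 1.98 g

Target volume = 342 mL = 0.342 L.
cellobiose: 25.8 g/L × 0.342 L = 8.82 g
magnesium sulfate heptahydrate: 1.76 g/L × 0.342 L = 0.60192 g = 601.92 mg
beef extract: 10.5 g/L × 0.342 L = 3.59 g
L-cysteine hydrochloride: 0.86 g/L × 0.342 L = 0.29412 g = 294.12 mg
dipotassium phosphate: 5.78 g/L × 0.342 L = 1.98 g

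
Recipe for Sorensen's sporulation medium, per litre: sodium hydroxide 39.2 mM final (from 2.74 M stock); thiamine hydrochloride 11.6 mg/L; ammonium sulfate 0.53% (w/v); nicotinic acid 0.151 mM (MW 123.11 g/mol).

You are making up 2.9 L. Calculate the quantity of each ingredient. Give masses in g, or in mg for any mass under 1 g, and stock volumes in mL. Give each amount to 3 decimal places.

Working volume: 2.9 L.
sodium hydroxide: V = C2·V2/C1 = 39.2 mM × 2900 mL ÷ 2740 mM = 41.489 mL
thiamine hydrochloride: 11.6 mg/L × 2.9 L = 33.640 mg
ammonium sulfate: 0.53% w/v = 5.3 g/L → 5.3 × 2.9 L = 15.370 g
nicotinic acid: 0.151 mmol/L × 123.11 mg/mmol × 2.9 L = 53.910 mg

sodium hydroxide 41.489 mL; thiamine hydrochloride 33.640 mg; ammonium sulfate 15.370 g; nicotinic acid 53.910 mg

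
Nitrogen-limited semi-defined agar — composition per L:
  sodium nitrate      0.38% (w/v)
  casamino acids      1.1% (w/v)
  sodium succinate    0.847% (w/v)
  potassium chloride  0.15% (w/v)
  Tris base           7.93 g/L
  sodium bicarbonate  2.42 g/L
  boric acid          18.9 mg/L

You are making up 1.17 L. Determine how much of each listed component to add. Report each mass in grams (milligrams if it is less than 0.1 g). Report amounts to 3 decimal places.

sodium nitrate 4.446 g; casamino acids 12.870 g; sodium succinate 9.910 g; potassium chloride 1.755 g; Tris base 9.278 g; sodium bicarbonate 2.831 g; boric acid 22.113 mg

Working volume: 1.17 L.
sodium nitrate: 0.38 g per 100 mL × 1170 mL ÷ 100 = 4.446 g
casamino acids: 1.1 g per 100 mL × 1170 mL ÷ 100 = 12.870 g
sodium succinate: 0.847 g per 100 mL × 1170 mL ÷ 100 = 9.910 g
potassium chloride: 0.15 g per 100 mL × 1170 mL ÷ 100 = 1.755 g
Tris base: 7.93 g/L × 1.17 L = 9.278 g
sodium bicarbonate: 2.42 g/L × 1.17 L = 2.831 g
boric acid: 18.9 mg/L × 1.17 L = 22.113 mg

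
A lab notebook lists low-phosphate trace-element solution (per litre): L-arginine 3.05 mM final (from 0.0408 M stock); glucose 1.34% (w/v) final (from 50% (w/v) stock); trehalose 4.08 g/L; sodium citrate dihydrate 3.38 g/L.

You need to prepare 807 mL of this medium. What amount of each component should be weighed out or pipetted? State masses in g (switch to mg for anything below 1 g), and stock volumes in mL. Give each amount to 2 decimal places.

L-arginine 60.33 mL; glucose 21.63 mL; trehalose 3.29 g; sodium citrate dihydrate 2.73 g

Working volume: 807 mL = 0.807 L.
L-arginine: dilute stock: 3.05 mM × 807 mL ÷ 40.8 mM = 60.33 mL
glucose: dilute stock: 1.34% ÷ 50% × 807 mL = 21.63 mL
trehalose: 4.08 g/L × 0.807 L = 3.29 g
sodium citrate dihydrate: 3.38 g/L × 0.807 L = 2.73 g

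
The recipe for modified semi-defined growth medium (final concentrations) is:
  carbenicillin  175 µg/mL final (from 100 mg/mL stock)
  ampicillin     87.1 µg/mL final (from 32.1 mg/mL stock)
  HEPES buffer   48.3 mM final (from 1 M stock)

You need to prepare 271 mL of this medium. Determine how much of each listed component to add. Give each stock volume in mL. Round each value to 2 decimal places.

carbenicillin 0.47 mL; ampicillin 0.74 mL; HEPES buffer 13.09 mL

Scale factor relative to 1 L: 0.271.
carbenicillin: dilute stock: 175 µg/mL × 271 mL ÷ 100000 µg/mL = 0.47 mL
ampicillin: C1V1 = C2V2 → 87.1 µg/mL × 271 mL ÷ 32100 µg/mL = 0.74 mL
HEPES buffer: C1V1 = C2V2 → 48.3 mM × 271 mL ÷ 1000 mM = 13.09 mL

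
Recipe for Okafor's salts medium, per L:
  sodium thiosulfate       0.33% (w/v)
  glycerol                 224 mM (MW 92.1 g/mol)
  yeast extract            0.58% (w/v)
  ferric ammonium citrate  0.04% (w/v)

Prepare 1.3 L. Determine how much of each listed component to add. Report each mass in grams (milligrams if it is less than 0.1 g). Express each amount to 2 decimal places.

sodium thiosulfate 4.29 g; glycerol 26.82 g; yeast extract 7.54 g; ferric ammonium citrate 0.52 g

Working volume: 1.3 L.
sodium thiosulfate: 0.33% w/v = 3.3 g/L → 3.3 × 1.3 L = 4.29 g
glycerol: 224 mmol/L × 92.1 g/mol × 1.3 L ÷ 1000 = 26.82 g
yeast extract: 0.58% w/v = 5.8 g/L → 5.8 × 1.3 L = 7.54 g
ferric ammonium citrate: 0.04 g per 100 mL × 1300 mL ÷ 100 = 0.52 g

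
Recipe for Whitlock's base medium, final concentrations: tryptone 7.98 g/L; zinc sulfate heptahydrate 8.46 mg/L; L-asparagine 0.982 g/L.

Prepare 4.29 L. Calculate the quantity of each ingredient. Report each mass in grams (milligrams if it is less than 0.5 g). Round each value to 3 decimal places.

tryptone 34.234 g; zinc sulfate heptahydrate 36.293 mg; L-asparagine 4.213 g

Working volume: 4.29 L.
tryptone: 7.98 g/L × 4.29 L = 34.234 g
zinc sulfate heptahydrate: 8.46 mg/L × 4.29 L = 36.293 mg
L-asparagine: 0.982 g/L × 4.29 L = 4.213 g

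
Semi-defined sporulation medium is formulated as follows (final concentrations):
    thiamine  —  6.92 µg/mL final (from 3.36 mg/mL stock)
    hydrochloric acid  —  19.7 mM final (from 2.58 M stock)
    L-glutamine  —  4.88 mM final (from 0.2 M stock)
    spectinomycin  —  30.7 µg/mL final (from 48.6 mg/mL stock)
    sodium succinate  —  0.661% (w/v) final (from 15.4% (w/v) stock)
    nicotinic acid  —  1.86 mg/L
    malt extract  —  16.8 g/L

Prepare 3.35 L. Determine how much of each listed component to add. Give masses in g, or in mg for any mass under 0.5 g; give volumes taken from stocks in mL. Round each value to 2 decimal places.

Working volume: 3.35 L.
thiamine: V = C2·V2/C1 = 6.92 µg/mL × 3350 mL ÷ 3360 µg/mL = 6.90 mL
hydrochloric acid: V = C2·V2/C1 = 19.7 mM × 3350 mL ÷ 2580 mM = 25.58 mL
L-glutamine: V = C2·V2/C1 = 4.88 mM × 3350 mL ÷ 200 mM = 81.74 mL
spectinomycin: V = C2·V2/C1 = 30.7 µg/mL × 3350 mL ÷ 48600 µg/mL = 2.12 mL
sodium succinate: C1V1 = C2V2 → 0.661% ÷ 15.4% × 3350 mL = 143.79 mL
nicotinic acid: 1.86 mg/L × 3.35 L = 6.23 mg
malt extract: 16.8 g/L × 3.35 L = 56.28 g

thiamine 6.90 mL; hydrochloric acid 25.58 mL; L-glutamine 81.74 mL; spectinomycin 2.12 mL; sodium succinate 143.79 mL; nicotinic acid 6.23 mg; malt extract 56.28 g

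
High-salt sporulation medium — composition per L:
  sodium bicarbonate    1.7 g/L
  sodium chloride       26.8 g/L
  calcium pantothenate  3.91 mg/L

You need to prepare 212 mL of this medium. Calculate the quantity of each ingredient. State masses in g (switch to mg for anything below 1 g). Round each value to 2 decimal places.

sodium bicarbonate 360.40 mg; sodium chloride 5.68 g; calcium pantothenate 0.83 mg

Target volume = 212 mL = 0.212 L.
sodium bicarbonate: 1.7 g/L × 0.212 L = 0.3604 g = 360.40 mg
sodium chloride: 26.8 g/L × 0.212 L = 5.68 g
calcium pantothenate: 3.91 mg/L × 0.212 L = 0.83 mg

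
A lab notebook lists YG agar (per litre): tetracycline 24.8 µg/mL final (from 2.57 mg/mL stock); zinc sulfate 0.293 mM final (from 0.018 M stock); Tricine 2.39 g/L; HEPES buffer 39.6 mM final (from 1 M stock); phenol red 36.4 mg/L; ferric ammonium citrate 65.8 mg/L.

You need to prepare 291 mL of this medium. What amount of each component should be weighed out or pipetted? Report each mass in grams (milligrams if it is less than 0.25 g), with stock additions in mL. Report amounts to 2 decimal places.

Scale factor relative to 1 L: 0.291.
tetracycline: dilute stock: 24.8 µg/mL × 291 mL ÷ 2570 µg/mL = 2.81 mL
zinc sulfate: dilute stock: 0.293 mM × 291 mL ÷ 18 mM = 4.74 mL
Tricine: 2.39 g/L × 0.291 L = 0.70 g
HEPES buffer: C1V1 = C2V2 → 39.6 mM × 291 mL ÷ 1000 mM = 11.52 mL
phenol red: 36.4 mg/L × 0.291 L = 10.59 mg
ferric ammonium citrate: 65.8 mg/L × 0.291 L = 19.15 mg

tetracycline 2.81 mL; zinc sulfate 4.74 mL; Tricine 0.70 g; HEPES buffer 11.52 mL; phenol red 10.59 mg; ferric ammonium citrate 19.15 mg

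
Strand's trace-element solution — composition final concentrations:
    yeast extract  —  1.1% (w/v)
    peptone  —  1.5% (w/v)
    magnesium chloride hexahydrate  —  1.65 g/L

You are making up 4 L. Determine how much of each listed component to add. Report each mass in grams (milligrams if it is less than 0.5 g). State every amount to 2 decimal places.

yeast extract 44.00 g; peptone 60.00 g; magnesium chloride hexahydrate 6.60 g

Scale factor relative to 1 L: 4.
yeast extract: 1.1% w/v = 11 g/L → 11 × 4 L = 44.00 g
peptone: 1.5% w/v = 15 g/L → 15 × 4 L = 60.00 g
magnesium chloride hexahydrate: 1.65 g/L × 4 L = 6.60 g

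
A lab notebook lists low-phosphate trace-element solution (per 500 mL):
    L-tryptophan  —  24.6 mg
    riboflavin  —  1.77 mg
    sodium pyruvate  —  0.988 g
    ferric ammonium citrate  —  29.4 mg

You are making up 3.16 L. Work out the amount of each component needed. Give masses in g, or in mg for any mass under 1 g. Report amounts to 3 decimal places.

Ratio of target to recipe volume: 3160 / 500 = 6.32.
L-tryptophan: 24.6 mg × (3160 mL / 500 mL) = 155.472 mg
riboflavin: 1.77 mg × (3160 mL / 500 mL) = 11.186 mg
sodium pyruvate: 0.988 g × (3160 mL / 500 mL) = 6.244 g
ferric ammonium citrate: 29.4 mg × (3160 mL / 500 mL) = 185.808 mg

L-tryptophan 155.472 mg; riboflavin 11.186 mg; sodium pyruvate 6.244 g; ferric ammonium citrate 185.808 mg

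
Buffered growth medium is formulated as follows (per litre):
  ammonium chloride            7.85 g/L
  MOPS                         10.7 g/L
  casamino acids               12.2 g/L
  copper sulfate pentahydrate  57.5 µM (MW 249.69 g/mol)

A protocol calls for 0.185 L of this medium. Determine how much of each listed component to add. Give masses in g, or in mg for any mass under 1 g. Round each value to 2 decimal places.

Scale factor relative to 1 L: 0.185.
ammonium chloride: 7.85 g/L × 0.185 L = 1.45 g
MOPS: 10.7 g/L × 0.185 L = 1.98 g
casamino acids: 12.2 g/L × 0.185 L = 2.26 g
copper sulfate pentahydrate: 57.5 µmol/L × 249.69 g/mol × 0.185 L ÷ 1000 = 2.66 mg

ammonium chloride 1.45 g; MOPS 1.98 g; casamino acids 2.26 g; copper sulfate pentahydrate 2.66 mg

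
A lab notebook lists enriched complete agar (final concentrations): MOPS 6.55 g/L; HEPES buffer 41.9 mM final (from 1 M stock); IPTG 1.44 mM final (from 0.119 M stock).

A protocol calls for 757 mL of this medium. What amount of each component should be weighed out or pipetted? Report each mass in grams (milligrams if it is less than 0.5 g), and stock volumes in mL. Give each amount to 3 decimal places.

MOPS 4.958 g; HEPES buffer 31.718 mL; IPTG 9.160 mL

Working volume: 757 mL = 0.757 L.
MOPS: 6.55 g/L × 0.757 L = 4.958 g
HEPES buffer: C1V1 = C2V2 → 41.9 mM × 757 mL ÷ 1000 mM = 31.718 mL
IPTG: C1V1 = C2V2 → 1.44 mM × 757 mL ÷ 119 mM = 9.160 mL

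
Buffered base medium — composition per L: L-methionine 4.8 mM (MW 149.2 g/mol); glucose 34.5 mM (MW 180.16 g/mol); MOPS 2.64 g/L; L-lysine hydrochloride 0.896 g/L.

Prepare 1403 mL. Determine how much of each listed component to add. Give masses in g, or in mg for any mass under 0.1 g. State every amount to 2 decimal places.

L-methionine 1.00 g; glucose 8.72 g; MOPS 3.70 g; L-lysine hydrochloride 1.26 g

Target volume = 1403 mL = 1.403 L.
L-methionine: 4.8 mmol/L × 149.2 g/mol × 1.403 L ÷ 1000 = 1.00 g
glucose: 34.5 mmol/L × 180.16 g/mol × 1.403 L ÷ 1000 = 8.72 g
MOPS: 2.64 g/L × 1.403 L = 3.70 g
L-lysine hydrochloride: 0.896 g/L × 1.403 L = 1.26 g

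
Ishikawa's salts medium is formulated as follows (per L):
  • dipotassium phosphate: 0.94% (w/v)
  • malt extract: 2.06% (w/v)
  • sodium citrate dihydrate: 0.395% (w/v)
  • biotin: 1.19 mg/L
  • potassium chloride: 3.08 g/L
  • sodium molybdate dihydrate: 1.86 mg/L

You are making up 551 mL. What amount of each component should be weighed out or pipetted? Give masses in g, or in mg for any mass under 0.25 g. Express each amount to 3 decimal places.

dipotassium phosphate 5.179 g; malt extract 11.351 g; sodium citrate dihydrate 2.176 g; biotin 0.656 mg; potassium chloride 1.697 g; sodium molybdate dihydrate 1.025 mg

Target volume = 551 mL = 0.551 L.
dipotassium phosphate: 0.94% w/v = 9.4 g/L → 9.4 × 0.551 L = 5.179 g
malt extract: 2.06 g per 100 mL × 551 mL ÷ 100 = 11.351 g
sodium citrate dihydrate: 0.395% w/v = 3.95 g/L → 3.95 × 0.551 L = 2.176 g
biotin: 1.19 mg/L × 0.551 L = 0.656 mg
potassium chloride: 3.08 g/L × 0.551 L = 1.697 g
sodium molybdate dihydrate: 1.86 mg/L × 0.551 L = 1.025 mg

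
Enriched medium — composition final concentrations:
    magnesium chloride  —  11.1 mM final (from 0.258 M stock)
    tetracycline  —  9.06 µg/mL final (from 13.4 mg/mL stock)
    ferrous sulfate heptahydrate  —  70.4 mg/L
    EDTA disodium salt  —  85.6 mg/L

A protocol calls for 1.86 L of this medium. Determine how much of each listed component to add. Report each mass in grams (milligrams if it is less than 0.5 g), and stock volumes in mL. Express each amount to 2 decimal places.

Working volume: 1.86 L.
magnesium chloride: V = C2·V2/C1 = 11.1 mM × 1860 mL ÷ 258 mM = 80.02 mL
tetracycline: V = C2·V2/C1 = 9.06 µg/mL × 1860 mL ÷ 13400 µg/mL = 1.26 mL
ferrous sulfate heptahydrate: 70.4 mg/L × 1.86 L = 130.94 mg
EDTA disodium salt: 85.6 mg/L × 1.86 L = 159.22 mg

magnesium chloride 80.02 mL; tetracycline 1.26 mL; ferrous sulfate heptahydrate 130.94 mg; EDTA disodium salt 159.22 mg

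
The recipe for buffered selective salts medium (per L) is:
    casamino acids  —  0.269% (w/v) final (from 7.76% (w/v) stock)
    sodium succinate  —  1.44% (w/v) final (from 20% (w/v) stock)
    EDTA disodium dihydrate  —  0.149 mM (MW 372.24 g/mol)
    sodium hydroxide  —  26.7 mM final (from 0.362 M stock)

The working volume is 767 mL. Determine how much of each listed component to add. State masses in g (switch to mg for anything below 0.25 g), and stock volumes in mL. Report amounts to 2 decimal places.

casamino acids 26.59 mL; sodium succinate 55.22 mL; EDTA disodium dihydrate 42.54 mg; sodium hydroxide 56.57 mL

Scale factor relative to 1 L: 0.767.
casamino acids: V = C2·V2/C1 = 0.269% ÷ 7.76% × 767 mL = 26.59 mL
sodium succinate: dilute stock: 1.44% ÷ 20% × 767 mL = 55.22 mL
EDTA disodium dihydrate: 0.149 mmol/L × 372.24 mg/mmol × 0.767 L = 42.54 mg
sodium hydroxide: V = C2·V2/C1 = 26.7 mM × 767 mL ÷ 362 mM = 56.57 mL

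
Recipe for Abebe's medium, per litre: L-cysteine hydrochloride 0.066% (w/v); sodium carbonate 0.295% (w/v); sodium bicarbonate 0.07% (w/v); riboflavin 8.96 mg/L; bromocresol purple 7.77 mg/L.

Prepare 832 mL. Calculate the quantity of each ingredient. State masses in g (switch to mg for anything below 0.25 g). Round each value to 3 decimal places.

Working volume: 832 mL = 0.832 L.
L-cysteine hydrochloride: 0.066% w/v = 0.66 g/L → 0.66 × 0.832 L = 0.549 g
sodium carbonate: 0.295% w/v = 2.95 g/L → 2.95 × 0.832 L = 2.454 g
sodium bicarbonate: 0.07% w/v = 0.7 g/L → 0.7 × 0.832 L = 0.582 g
riboflavin: 8.96 mg/L × 0.832 L = 7.455 mg
bromocresol purple: 7.77 mg/L × 0.832 L = 6.465 mg

L-cysteine hydrochloride 0.549 g; sodium carbonate 2.454 g; sodium bicarbonate 0.582 g; riboflavin 7.455 mg; bromocresol purple 6.465 mg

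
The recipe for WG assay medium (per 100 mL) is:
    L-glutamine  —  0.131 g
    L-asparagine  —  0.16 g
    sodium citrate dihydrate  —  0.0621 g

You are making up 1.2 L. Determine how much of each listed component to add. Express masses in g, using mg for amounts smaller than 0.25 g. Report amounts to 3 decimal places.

Scale factor = 1200 mL / 100 mL = 12.
L-glutamine: 0.131 g × (1200 mL / 100 mL) = 1.572 g
L-asparagine: 0.16 g × (1200 mL / 100 mL) = 1.920 g
sodium citrate dihydrate: 0.0621 g × (1200 mL / 100 mL) = 0.745 g

L-glutamine 1.572 g; L-asparagine 1.920 g; sodium citrate dihydrate 0.745 g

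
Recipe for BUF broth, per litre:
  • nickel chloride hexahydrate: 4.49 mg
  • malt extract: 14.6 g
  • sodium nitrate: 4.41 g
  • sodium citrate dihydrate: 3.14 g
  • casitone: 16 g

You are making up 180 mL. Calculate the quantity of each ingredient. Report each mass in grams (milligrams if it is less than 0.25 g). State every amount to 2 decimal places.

Scale factor = 180 mL / 1000 mL = 0.18.
nickel chloride hexahydrate: 4.49 mg × (180 mL / 1000 mL) = 0.81 mg
malt extract: 14.6 g × (180 mL / 1000 mL) = 2.63 g
sodium nitrate: 4.41 g × (180 mL / 1000 mL) = 0.79 g
sodium citrate dihydrate: 3.14 g × (180 mL / 1000 mL) = 0.57 g
casitone: 16 g × (180 mL / 1000 mL) = 2.88 g

nickel chloride hexahydrate 0.81 mg; malt extract 2.63 g; sodium nitrate 0.79 g; sodium citrate dihydrate 0.57 g; casitone 2.88 g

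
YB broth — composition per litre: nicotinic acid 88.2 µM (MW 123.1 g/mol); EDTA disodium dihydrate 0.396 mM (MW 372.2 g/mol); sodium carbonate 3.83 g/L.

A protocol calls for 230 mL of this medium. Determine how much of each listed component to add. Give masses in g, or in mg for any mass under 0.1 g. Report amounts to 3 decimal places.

Working volume: 230 mL = 0.23 L.
nicotinic acid: 88.2 µmol/L × 123.1 g/mol × 0.23 L ÷ 1000 = 2.497 mg
EDTA disodium dihydrate: 0.396 mmol/L × 372.2 mg/mmol × 0.23 L = 33.900 mg
sodium carbonate: 3.83 g/L × 0.23 L = 0.881 g

nicotinic acid 2.497 mg; EDTA disodium dihydrate 33.900 mg; sodium carbonate 0.881 g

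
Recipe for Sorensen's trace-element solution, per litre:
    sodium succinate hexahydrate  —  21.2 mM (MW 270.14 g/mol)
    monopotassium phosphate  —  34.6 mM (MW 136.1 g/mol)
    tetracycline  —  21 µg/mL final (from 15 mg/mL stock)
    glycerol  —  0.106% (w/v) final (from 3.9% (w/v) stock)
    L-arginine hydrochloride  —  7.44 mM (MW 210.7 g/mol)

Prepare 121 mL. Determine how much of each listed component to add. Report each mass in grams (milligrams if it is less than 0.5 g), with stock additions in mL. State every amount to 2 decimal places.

sodium succinate hexahydrate 0.69 g; monopotassium phosphate 0.57 g; tetracycline 0.17 mL; glycerol 3.29 mL; L-arginine hydrochloride 189.68 mg

Scale factor relative to 1 L: 0.121.
sodium succinate hexahydrate: 21.2 mmol/L × 270.14 g/mol × 0.121 L ÷ 1000 = 0.69 g
monopotassium phosphate: 34.6 mmol/L × 136.1 g/mol × 0.121 L ÷ 1000 = 0.57 g
tetracycline: C1V1 = C2V2 → 21 µg/mL × 121 mL ÷ 15000 µg/mL = 0.17 mL
glycerol: dilute stock: 0.106% ÷ 3.9% × 121 mL = 3.29 mL
L-arginine hydrochloride: 7.44 mmol/L × 210.7 mg/mmol × 0.121 L = 189.68 mg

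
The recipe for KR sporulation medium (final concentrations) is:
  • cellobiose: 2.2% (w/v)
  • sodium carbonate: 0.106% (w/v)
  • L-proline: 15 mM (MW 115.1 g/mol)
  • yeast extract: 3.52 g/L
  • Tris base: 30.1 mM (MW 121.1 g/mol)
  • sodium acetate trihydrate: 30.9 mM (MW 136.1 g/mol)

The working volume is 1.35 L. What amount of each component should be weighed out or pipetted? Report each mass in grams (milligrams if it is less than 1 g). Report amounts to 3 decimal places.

Working volume: 1.35 L.
cellobiose: 2.2% w/v = 22 g/L → 22 × 1.35 L = 29.700 g
sodium carbonate: 0.106 g per 100 mL × 1350 mL ÷ 100 = 1.431 g
L-proline: 15 mmol/L × 115.1 g/mol × 1.35 L ÷ 1000 = 2.331 g
yeast extract: 3.52 g/L × 1.35 L = 4.752 g
Tris base: 30.1 mmol/L × 121.1 g/mol × 1.35 L ÷ 1000 = 4.921 g
sodium acetate trihydrate: 30.9 mmol/L × 136.1 g/mol × 1.35 L ÷ 1000 = 5.677 g

cellobiose 29.700 g; sodium carbonate 1.431 g; L-proline 2.331 g; yeast extract 4.752 g; Tris base 4.921 g; sodium acetate trihydrate 5.677 g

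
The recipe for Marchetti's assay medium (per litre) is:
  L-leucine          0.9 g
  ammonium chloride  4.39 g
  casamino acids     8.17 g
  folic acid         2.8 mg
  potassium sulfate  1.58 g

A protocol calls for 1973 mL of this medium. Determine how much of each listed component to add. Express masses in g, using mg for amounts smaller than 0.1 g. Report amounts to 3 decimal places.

Scale factor = 1973 mL / 1000 mL = 1.973.
L-leucine: 0.9 g × (1973 mL / 1000 mL) = 1.776 g
ammonium chloride: 4.39 g × (1973 mL / 1000 mL) = 8.661 g
casamino acids: 8.17 g × (1973 mL / 1000 mL) = 16.119 g
folic acid: 2.8 mg × (1973 mL / 1000 mL) = 5.524 mg
potassium sulfate: 1.58 g × (1973 mL / 1000 mL) = 3.117 g

L-leucine 1.776 g; ammonium chloride 8.661 g; casamino acids 16.119 g; folic acid 5.524 mg; potassium sulfate 3.117 g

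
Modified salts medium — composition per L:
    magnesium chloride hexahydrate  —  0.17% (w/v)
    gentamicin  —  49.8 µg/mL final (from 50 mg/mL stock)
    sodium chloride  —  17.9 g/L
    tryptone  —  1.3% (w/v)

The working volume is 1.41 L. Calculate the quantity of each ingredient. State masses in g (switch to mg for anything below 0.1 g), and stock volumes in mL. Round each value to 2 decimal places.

magnesium chloride hexahydrate 2.40 g; gentamicin 1.40 mL; sodium chloride 25.24 g; tryptone 18.33 g

Working volume: 1.41 L.
magnesium chloride hexahydrate: 0.17 g per 100 mL × 1410 mL ÷ 100 = 2.40 g
gentamicin: dilute stock: 49.8 µg/mL × 1410 mL ÷ 50000 µg/mL = 1.40 mL
sodium chloride: 17.9 g/L × 1.41 L = 25.24 g
tryptone: 1.3% w/v = 13 g/L → 13 × 1.41 L = 18.33 g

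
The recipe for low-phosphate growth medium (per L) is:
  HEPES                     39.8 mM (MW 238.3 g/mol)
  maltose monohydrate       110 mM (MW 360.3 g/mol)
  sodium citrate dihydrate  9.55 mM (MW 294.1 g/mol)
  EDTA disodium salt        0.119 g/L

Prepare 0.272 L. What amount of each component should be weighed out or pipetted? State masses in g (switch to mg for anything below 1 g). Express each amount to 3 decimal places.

Scale factor relative to 1 L: 0.272.
HEPES: 39.8 mmol/L × 238.3 g/mol × 0.272 L ÷ 1000 = 2.580 g
maltose monohydrate: 110 mmol/L × 360.3 g/mol × 0.272 L ÷ 1000 = 10.780 g
sodium citrate dihydrate: 9.55 mmol/L × 294.1 mg/mmol × 0.272 L = 763.954 mg
EDTA disodium salt: 0.119 g/L × 0.272 L = 0.032368 g = 32.368 mg

HEPES 2.580 g; maltose monohydrate 10.780 g; sodium citrate dihydrate 763.954 mg; EDTA disodium salt 32.368 mg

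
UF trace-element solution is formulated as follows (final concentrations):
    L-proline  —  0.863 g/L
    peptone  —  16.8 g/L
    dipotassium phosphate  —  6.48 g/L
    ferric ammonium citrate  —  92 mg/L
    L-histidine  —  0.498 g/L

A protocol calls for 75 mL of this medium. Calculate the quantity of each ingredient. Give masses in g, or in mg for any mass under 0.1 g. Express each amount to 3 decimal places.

L-proline 64.725 mg; peptone 1.260 g; dipotassium phosphate 0.486 g; ferric ammonium citrate 6.900 mg; L-histidine 37.350 mg

Target volume = 75 mL = 0.075 L.
L-proline: 0.863 g/L × 0.075 L = 0.064725 g = 64.725 mg
peptone: 16.8 g/L × 0.075 L = 1.260 g
dipotassium phosphate: 6.48 g/L × 0.075 L = 0.486 g
ferric ammonium citrate: 92 mg/L × 0.075 L = 6.900 mg
L-histidine: 0.498 g/L × 0.075 L = 0.03735 g = 37.350 mg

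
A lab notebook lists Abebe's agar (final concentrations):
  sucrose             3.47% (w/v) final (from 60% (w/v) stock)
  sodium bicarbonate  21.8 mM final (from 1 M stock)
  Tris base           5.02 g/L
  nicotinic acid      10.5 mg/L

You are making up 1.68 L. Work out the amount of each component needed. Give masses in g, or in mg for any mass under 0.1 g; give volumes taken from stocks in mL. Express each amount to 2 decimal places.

sucrose 97.16 mL; sodium bicarbonate 36.62 mL; Tris base 8.43 g; nicotinic acid 17.64 mg

Working volume: 1.68 L.
sucrose: C1V1 = C2V2 → 3.47% ÷ 60% × 1680 mL = 97.16 mL
sodium bicarbonate: C1V1 = C2V2 → 21.8 mM × 1680 mL ÷ 1000 mM = 36.62 mL
Tris base: 5.02 g/L × 1.68 L = 8.43 g
nicotinic acid: 10.5 mg/L × 1.68 L = 17.64 mg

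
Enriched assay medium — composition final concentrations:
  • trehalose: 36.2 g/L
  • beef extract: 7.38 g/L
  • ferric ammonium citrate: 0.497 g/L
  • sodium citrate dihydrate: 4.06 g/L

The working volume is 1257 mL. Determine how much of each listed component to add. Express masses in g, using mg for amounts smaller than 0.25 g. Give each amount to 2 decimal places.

trehalose 45.50 g; beef extract 9.28 g; ferric ammonium citrate 0.62 g; sodium citrate dihydrate 5.10 g

Target volume = 1257 mL = 1.257 L.
trehalose: 36.2 g/L × 1.257 L = 45.50 g
beef extract: 7.38 g/L × 1.257 L = 9.28 g
ferric ammonium citrate: 0.497 g/L × 1.257 L = 0.62 g
sodium citrate dihydrate: 4.06 g/L × 1.257 L = 5.10 g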